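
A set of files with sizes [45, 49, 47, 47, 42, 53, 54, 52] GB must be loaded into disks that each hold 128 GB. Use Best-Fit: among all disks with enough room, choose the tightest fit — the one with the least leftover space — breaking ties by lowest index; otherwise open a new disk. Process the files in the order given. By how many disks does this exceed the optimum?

0

Best-Fit: [45,49] [47,47] [42,53] [54,52] → 4 disks.
Total size 389 GB; any packing needs at least ⌈389/128⌉ = 4 disks.
So 4 is already optimal.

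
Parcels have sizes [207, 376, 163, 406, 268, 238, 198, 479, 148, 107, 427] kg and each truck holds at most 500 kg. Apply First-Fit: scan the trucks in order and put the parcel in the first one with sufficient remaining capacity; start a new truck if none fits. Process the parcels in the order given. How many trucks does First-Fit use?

7 trucks

207 kg → truck 1 (remaining 293 kg)
376 kg → truck 2 (remaining 124 kg)
163 kg → truck 1 (remaining 130 kg)
406 kg → truck 3 (remaining 94 kg)
268 kg → truck 4 (remaining 232 kg)
238 kg → truck 5 (remaining 262 kg)
198 kg → truck 4 (remaining 34 kg)
479 kg → truck 6 (remaining 21 kg)
148 kg → truck 5 (remaining 114 kg)
107 kg → truck 1 (remaining 23 kg)
427 kg → truck 7 (remaining 73 kg)
Final trucks: [207,163,107] [376] [406] [268,198] [238,148] [479] [427].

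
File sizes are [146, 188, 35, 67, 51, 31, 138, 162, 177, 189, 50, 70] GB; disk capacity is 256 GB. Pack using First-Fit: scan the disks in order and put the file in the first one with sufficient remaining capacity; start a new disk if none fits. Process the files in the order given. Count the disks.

6

146 GB → disk 1 (remaining 110 GB)
188 GB → disk 2 (remaining 68 GB)
35 GB → disk 1 (remaining 75 GB)
67 GB → disk 1 (remaining 8 GB)
51 GB → disk 2 (remaining 17 GB)
31 GB → disk 3 (remaining 225 GB)
138 GB → disk 3 (remaining 87 GB)
162 GB → disk 4 (remaining 94 GB)
177 GB → disk 5 (remaining 79 GB)
189 GB → disk 6 (remaining 67 GB)
50 GB → disk 3 (remaining 37 GB)
70 GB → disk 4 (remaining 24 GB)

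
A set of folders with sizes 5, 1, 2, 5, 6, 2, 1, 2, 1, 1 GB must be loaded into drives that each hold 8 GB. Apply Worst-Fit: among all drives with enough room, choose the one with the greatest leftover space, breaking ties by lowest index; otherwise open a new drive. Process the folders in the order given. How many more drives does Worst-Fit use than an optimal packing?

0

Worst-Fit: [5,1,2] [5,2] [6,1] [2,1,1] → 4 drives.
Total size 26 GB; any packing needs at least ⌈26/8⌉ = 4 drives.
So 4 is already optimal.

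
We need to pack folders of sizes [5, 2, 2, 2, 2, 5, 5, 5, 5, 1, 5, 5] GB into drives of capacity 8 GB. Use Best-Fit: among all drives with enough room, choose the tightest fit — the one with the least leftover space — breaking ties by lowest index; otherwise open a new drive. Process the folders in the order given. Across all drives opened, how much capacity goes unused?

Put 5 GB in drive 1; 3 GB remain.
Put 2 GB in drive 1; 1 GB remain.
Put 2 GB in drive 2; 6 GB remain.
Put 2 GB in drive 2; 4 GB remain.
Put 2 GB in drive 2; 2 GB remain.
Put 5 GB in drive 3; 3 GB remain.
Put 5 GB in drive 4; 3 GB remain.
Put 5 GB in drive 5; 3 GB remain.
Put 5 GB in drive 6; 3 GB remain.
Put 1 GB in drive 1; 0 GB remain.
Put 5 GB in drive 7; 3 GB remain.
Put 5 GB in drive 8; 3 GB remain.
8 drives × 8 GB = 64 GB; used 44 GB; unused 20 GB.

20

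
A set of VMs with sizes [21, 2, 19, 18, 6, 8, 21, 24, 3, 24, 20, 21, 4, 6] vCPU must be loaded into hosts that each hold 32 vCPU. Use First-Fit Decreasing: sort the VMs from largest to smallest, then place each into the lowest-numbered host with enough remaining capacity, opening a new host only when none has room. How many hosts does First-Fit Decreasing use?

8

Sorted descending: 24, 24, 21, 21, 21, 20, 19, 18, 8, 6, 6, 4, 3, 2.
Put 24 vCPU in host 1; 8 vCPU remain.
Put 24 vCPU in host 2; 8 vCPU remain.
Put 21 vCPU in host 3; 11 vCPU remain.
Put 21 vCPU in host 4; 11 vCPU remain.
Put 21 vCPU in host 5; 11 vCPU remain.
Put 20 vCPU in host 6; 12 vCPU remain.
Put 19 vCPU in host 7; 13 vCPU remain.
Put 18 vCPU in host 8; 14 vCPU remain.
Put 8 vCPU in host 1; 0 vCPU remain.
Put 6 vCPU in host 2; 2 vCPU remain.
Put 6 vCPU in host 3; 5 vCPU remain.
Put 4 vCPU in host 3; 1 vCPU remain.
Put 3 vCPU in host 4; 8 vCPU remain.
Put 2 vCPU in host 2; 0 vCPU remain.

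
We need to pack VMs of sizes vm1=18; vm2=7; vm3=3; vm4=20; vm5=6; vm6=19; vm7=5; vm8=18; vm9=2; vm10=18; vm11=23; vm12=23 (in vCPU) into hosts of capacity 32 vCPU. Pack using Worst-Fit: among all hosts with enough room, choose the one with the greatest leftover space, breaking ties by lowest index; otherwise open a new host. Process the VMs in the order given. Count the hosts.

7 hosts

vm1 (18 vCPU) → host 1 (remaining 14 vCPU)
vm2 (7 vCPU) → host 1 (remaining 7 vCPU)
vm3 (3 vCPU) → host 1 (remaining 4 vCPU)
vm4 (20 vCPU) → host 2 (remaining 12 vCPU)
vm5 (6 vCPU) → host 2 (remaining 6 vCPU)
vm6 (19 vCPU) → host 3 (remaining 13 vCPU)
vm7 (5 vCPU) → host 3 (remaining 8 vCPU)
vm8 (18 vCPU) → host 4 (remaining 14 vCPU)
vm9 (2 vCPU) → host 4 (remaining 12 vCPU)
vm10 (18 vCPU) → host 5 (remaining 14 vCPU)
vm11 (23 vCPU) → host 6 (remaining 9 vCPU)
vm12 (23 vCPU) → host 7 (remaining 9 vCPU)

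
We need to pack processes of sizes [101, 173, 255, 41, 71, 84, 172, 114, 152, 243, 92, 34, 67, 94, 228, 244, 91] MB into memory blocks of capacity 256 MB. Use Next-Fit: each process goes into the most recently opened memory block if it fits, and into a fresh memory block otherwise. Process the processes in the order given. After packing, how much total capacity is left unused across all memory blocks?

1072

Put 101 MB in memory block 1; 155 MB remain.
Put 173 MB in memory block 2; 83 MB remain.
Put 255 MB in memory block 3; 1 MB remain.
Put 41 MB in memory block 4; 215 MB remain.
Put 71 MB in memory block 4; 144 MB remain.
Put 84 MB in memory block 4; 60 MB remain.
Put 172 MB in memory block 5; 84 MB remain.
Put 114 MB in memory block 6; 142 MB remain.
Put 152 MB in memory block 7; 104 MB remain.
Put 243 MB in memory block 8; 13 MB remain.
Put 92 MB in memory block 9; 164 MB remain.
Put 34 MB in memory block 9; 130 MB remain.
Put 67 MB in memory block 9; 63 MB remain.
Put 94 MB in memory block 10; 162 MB remain.
Put 228 MB in memory block 11; 28 MB remain.
Put 244 MB in memory block 12; 12 MB remain.
Put 91 MB in memory block 13; 165 MB remain.
13 memory blocks × 256 MB = 3328 MB; used 2256 MB; unused 1072 MB.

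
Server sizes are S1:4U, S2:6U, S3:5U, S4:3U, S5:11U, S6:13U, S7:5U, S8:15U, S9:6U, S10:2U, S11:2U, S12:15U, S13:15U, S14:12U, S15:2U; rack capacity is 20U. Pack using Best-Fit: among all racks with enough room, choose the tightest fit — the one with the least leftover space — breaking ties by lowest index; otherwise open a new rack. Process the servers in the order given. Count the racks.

S1 (4U) → rack 1 (remaining 16U)
S2 (6U) → rack 1 (remaining 10U)
S3 (5U) → rack 1 (remaining 5U)
S4 (3U) → rack 1 (remaining 2U)
S5 (11U) → rack 2 (remaining 9U)
S6 (13U) → rack 3 (remaining 7U)
S7 (5U) → rack 3 (remaining 2U)
S8 (15U) → rack 4 (remaining 5U)
S9 (6U) → rack 2 (remaining 3U)
S10 (2U) → rack 1 (remaining 0U)
S11 (2U) → rack 3 (remaining 0U)
S12 (15U) → rack 5 (remaining 5U)
S13 (15U) → rack 6 (remaining 5U)
S14 (12U) → rack 7 (remaining 8U)
S15 (2U) → rack 2 (remaining 1U)
Final racks: [4,6,5,3,2] [11,6,2] [13,5,2] [15] [15] [15] [12].

7 racks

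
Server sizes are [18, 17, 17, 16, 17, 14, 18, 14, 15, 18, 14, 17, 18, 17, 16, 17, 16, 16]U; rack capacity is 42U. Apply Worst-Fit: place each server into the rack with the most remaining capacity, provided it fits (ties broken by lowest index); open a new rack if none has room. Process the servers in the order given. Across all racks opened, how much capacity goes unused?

Put 18U in rack 1; 24U remain.
Put 17U in rack 1; 7U remain.
Put 17U in rack 2; 25U remain.
Put 16U in rack 2; 9U remain.
Put 17U in rack 3; 25U remain.
Put 14U in rack 3; 11U remain.
Put 18U in rack 4; 24U remain.
Put 14U in rack 4; 10U remain.
Put 15U in rack 5; 27U remain.
Put 18U in rack 5; 9U remain.
Put 14U in rack 6; 28U remain.
Put 17U in rack 6; 11U remain.
Put 18U in rack 7; 24U remain.
Put 17U in rack 7; 7U remain.
Put 16U in rack 8; 26U remain.
Put 17U in rack 8; 9U remain.
Put 16U in rack 9; 26U remain.
Put 16U in rack 9; 10U remain.
9 racks × 42U = 378U; used 295U; unused 83U.

83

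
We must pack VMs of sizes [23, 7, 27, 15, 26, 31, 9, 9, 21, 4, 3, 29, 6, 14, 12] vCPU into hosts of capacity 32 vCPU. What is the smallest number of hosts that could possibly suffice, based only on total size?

Total size = 23 + 7 + 27 + 15 + 26 + 31 + 9 + 9 + 21 + 4 + 3 + 29 + 6 + 14 + 12 = 236 vCPU.
⌈236 / 32⌉ = 8.

8 hosts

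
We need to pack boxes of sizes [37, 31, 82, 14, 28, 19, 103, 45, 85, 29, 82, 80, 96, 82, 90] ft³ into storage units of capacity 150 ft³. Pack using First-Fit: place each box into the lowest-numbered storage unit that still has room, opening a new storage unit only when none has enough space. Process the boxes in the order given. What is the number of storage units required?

9 storage units

storage unit 1: place 37 ft³, 113 ft³ left
storage unit 1: place 31 ft³, 82 ft³ left
storage unit 1: place 82 ft³, 0 ft³ left
storage unit 2: place 14 ft³, 136 ft³ left
storage unit 2: place 28 ft³, 108 ft³ left
storage unit 2: place 19 ft³, 89 ft³ left
storage unit 3: place 103 ft³, 47 ft³ left
storage unit 2: place 45 ft³, 44 ft³ left
storage unit 4: place 85 ft³, 65 ft³ left
storage unit 2: place 29 ft³, 15 ft³ left
storage unit 5: place 82 ft³, 68 ft³ left
storage unit 6: place 80 ft³, 70 ft³ left
storage unit 7: place 96 ft³, 54 ft³ left
storage unit 8: place 82 ft³, 68 ft³ left
storage unit 9: place 90 ft³, 60 ft³ left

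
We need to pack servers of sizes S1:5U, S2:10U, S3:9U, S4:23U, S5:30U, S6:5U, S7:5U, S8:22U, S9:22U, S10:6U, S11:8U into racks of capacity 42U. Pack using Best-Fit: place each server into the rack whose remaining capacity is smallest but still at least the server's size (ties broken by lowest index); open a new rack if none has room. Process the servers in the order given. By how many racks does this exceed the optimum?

1

Best-Fit: [5,10,9,6,8] [23] [30,5,5] [22] [22] → 5 racks.
Total size 145U; any packing needs at least ⌈145/42⌉ = 4 racks.
An optimal packing achieves that bound: [30,10] [23,9,8] [22,6,5,5] [22,5] → 4 racks.
Excess: 5 − 4 = 1.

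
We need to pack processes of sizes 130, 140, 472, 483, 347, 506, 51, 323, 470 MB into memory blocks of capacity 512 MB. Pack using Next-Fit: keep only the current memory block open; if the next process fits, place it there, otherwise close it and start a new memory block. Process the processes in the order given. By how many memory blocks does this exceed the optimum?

Next-Fit: [130,140] [472] [483] [347] [506] [51,323] [470] → 7 memory blocks.
Total size 2922 MB; any packing needs at least ⌈2922/512⌉ = 6 memory blocks.
An optimal packing achieves that bound: [506] [483] [472] [470] [347,140] [323,130,51] → 6 memory blocks.
Excess: 7 − 6 = 1.

1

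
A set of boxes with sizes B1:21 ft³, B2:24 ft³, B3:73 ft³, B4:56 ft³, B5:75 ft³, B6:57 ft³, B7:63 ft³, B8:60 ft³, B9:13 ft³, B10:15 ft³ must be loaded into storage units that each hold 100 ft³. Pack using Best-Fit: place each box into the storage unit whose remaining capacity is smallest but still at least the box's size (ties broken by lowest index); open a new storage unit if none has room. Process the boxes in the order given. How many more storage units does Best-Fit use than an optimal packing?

1

Best-Fit: [21,24] [73,15] [56] [75,13] [57] [63] [60] → 7 storage units.
6 boxes exceed 50 ft³ (half the capacity), and no two of those can share a storage unit, so at least 6 storage units are needed.
An optimal packing achieves that bound: [75,24] [73,21] [63,15,13] [60] [57] [56] → 6 storage units.
Excess: 7 − 6 = 1.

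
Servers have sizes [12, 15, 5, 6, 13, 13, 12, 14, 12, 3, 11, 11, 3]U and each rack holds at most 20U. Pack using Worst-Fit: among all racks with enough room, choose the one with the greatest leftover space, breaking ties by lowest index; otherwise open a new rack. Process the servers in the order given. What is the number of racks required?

12U → rack 1 (remaining 8U)
15U → rack 2 (remaining 5U)
5U → rack 1 (remaining 3U)
6U → rack 3 (remaining 14U)
13U → rack 3 (remaining 1U)
13U → rack 4 (remaining 7U)
12U → rack 5 (remaining 8U)
14U → rack 6 (remaining 6U)
12U → rack 7 (remaining 8U)
3U → rack 5 (remaining 5U)
11U → rack 8 (remaining 9U)
11U → rack 9 (remaining 9U)
3U → rack 8 (remaining 6U)

9 racks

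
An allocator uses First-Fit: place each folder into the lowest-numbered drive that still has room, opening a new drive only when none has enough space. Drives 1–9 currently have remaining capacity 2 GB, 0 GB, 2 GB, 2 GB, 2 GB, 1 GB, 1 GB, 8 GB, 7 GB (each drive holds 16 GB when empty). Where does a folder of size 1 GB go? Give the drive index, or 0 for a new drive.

1

Drives with room: drive 1 (2 GB), drive 3 (2 GB), drive 4 (2 GB), drive 5 (2 GB), drive 6 (1 GB), drive 7 (1 GB), drive 8 (8 GB), drive 9 (7 GB).
The first with room is drive 1.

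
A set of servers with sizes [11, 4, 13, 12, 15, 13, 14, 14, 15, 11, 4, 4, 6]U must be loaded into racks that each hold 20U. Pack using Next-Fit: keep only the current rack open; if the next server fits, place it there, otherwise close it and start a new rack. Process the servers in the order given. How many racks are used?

11U → rack 1 (remaining 9U)
4U → rack 1 (remaining 5U)
13U → rack 2 (remaining 7U)
12U → rack 3 (remaining 8U)
15U → rack 4 (remaining 5U)
13U → rack 5 (remaining 7U)
14U → rack 6 (remaining 6U)
14U → rack 7 (remaining 6U)
15U → rack 8 (remaining 5U)
11U → rack 9 (remaining 9U)
4U → rack 9 (remaining 5U)
4U → rack 9 (remaining 1U)
6U → rack 10 (remaining 14U)

10 racks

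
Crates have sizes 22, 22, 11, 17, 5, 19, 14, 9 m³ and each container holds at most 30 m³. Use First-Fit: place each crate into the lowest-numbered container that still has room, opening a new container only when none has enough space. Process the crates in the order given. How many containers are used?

5 containers

container 1: place 22 m³, 8 m³ left
container 2: place 22 m³, 8 m³ left
container 3: place 11 m³, 19 m³ left
container 3: place 17 m³, 2 m³ left
container 1: place 5 m³, 3 m³ left
container 4: place 19 m³, 11 m³ left
container 5: place 14 m³, 16 m³ left
container 4: place 9 m³, 2 m³ left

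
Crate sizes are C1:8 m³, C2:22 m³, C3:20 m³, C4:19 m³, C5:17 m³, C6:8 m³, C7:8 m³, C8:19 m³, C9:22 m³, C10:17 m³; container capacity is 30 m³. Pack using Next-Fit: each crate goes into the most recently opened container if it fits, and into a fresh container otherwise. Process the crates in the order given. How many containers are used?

Put C1 (8 m³) in container 1; 22 m³ remain.
Put C2 (22 m³) in container 1; 0 m³ remain.
Put C3 (20 m³) in container 2; 10 m³ remain.
Put C4 (19 m³) in container 3; 11 m³ remain.
Put C5 (17 m³) in container 4; 13 m³ remain.
Put C6 (8 m³) in container 4; 5 m³ remain.
Put C7 (8 m³) in container 5; 22 m³ remain.
Put C8 (19 m³) in container 5; 3 m³ remain.
Put C9 (22 m³) in container 6; 8 m³ remain.
Put C10 (17 m³) in container 7; 13 m³ remain.

7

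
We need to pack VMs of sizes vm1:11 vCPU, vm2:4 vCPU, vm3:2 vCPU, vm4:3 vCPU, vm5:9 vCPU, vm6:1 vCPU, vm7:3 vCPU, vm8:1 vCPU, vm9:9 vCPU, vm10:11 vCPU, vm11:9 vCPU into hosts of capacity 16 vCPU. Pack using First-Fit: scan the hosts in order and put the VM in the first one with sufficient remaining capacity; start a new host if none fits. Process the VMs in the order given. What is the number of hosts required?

5

vm1 (11 vCPU) → host 1 (remaining 5 vCPU)
vm2 (4 vCPU) → host 1 (remaining 1 vCPU)
vm3 (2 vCPU) → host 2 (remaining 14 vCPU)
vm4 (3 vCPU) → host 2 (remaining 11 vCPU)
vm5 (9 vCPU) → host 2 (remaining 2 vCPU)
vm6 (1 vCPU) → host 1 (remaining 0 vCPU)
vm7 (3 vCPU) → host 3 (remaining 13 vCPU)
vm8 (1 vCPU) → host 2 (remaining 1 vCPU)
vm9 (9 vCPU) → host 3 (remaining 4 vCPU)
vm10 (11 vCPU) → host 4 (remaining 5 vCPU)
vm11 (9 vCPU) → host 5 (remaining 7 vCPU)
Final hosts: [11,4,1] [2,3,9,1] [3,9] [11] [9].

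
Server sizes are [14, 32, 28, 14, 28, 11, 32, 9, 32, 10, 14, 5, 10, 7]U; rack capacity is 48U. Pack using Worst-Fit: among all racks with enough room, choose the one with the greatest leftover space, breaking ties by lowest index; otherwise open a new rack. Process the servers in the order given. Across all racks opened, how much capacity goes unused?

rack 1: place 14U, 34U left
rack 1: place 32U, 2U left
rack 2: place 28U, 20U left
rack 2: place 14U, 6U left
rack 3: place 28U, 20U left
rack 3: place 11U, 9U left
rack 4: place 32U, 16U left
rack 4: place 9U, 7U left
rack 5: place 32U, 16U left
rack 5: place 10U, 6U left
rack 6: place 14U, 34U left
rack 6: place 5U, 29U left
rack 6: place 10U, 19U left
rack 6: place 7U, 12U left
6 racks × 48U = 288U; used 246U; unused 42U.

42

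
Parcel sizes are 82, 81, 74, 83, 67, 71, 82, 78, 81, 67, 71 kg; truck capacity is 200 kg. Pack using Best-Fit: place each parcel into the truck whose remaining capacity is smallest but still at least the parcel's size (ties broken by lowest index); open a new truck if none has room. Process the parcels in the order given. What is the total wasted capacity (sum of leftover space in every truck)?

82 kg → truck 1 (remaining 118 kg)
81 kg → truck 1 (remaining 37 kg)
74 kg → truck 2 (remaining 126 kg)
83 kg → truck 2 (remaining 43 kg)
67 kg → truck 3 (remaining 133 kg)
71 kg → truck 3 (remaining 62 kg)
82 kg → truck 4 (remaining 118 kg)
78 kg → truck 4 (remaining 40 kg)
81 kg → truck 5 (remaining 119 kg)
67 kg → truck 5 (remaining 52 kg)
71 kg → truck 6 (remaining 129 kg)
6 trucks × 200 kg = 1200 kg; used 837 kg; unused 363 kg.

363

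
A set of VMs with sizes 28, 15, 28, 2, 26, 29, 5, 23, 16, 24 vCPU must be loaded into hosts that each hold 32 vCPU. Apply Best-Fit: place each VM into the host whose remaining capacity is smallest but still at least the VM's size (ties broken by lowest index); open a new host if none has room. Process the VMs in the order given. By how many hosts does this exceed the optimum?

Best-Fit: [28,2] [15,16] [28] [26,5] [29] [23] [24] → 7 hosts.
Total size 196 vCPU; any packing needs at least ⌈196/32⌉ = 7 hosts.
So 7 is already optimal.

0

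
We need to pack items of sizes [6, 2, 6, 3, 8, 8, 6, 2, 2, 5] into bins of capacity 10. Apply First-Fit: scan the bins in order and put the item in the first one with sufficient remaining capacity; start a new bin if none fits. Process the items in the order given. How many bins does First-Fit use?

6 → bin 1 (remaining 4)
2 → bin 1 (remaining 2)
6 → bin 2 (remaining 4)
3 → bin 2 (remaining 1)
8 → bin 3 (remaining 2)
8 → bin 4 (remaining 2)
6 → bin 5 (remaining 4)
2 → bin 1 (remaining 0)
2 → bin 3 (remaining 0)
5 → bin 6 (remaining 5)
Final bins: [6,2,2] [6,3] [8,2] [8] [6] [5].

6 bins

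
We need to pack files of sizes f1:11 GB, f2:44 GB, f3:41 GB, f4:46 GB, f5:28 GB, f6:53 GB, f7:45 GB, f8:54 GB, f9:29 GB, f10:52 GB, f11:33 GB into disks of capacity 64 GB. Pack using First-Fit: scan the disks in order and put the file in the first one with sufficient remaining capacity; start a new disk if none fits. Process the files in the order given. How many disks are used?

9 disks

f1 (11 GB) → disk 1 (remaining 53 GB)
f2 (44 GB) → disk 1 (remaining 9 GB)
f3 (41 GB) → disk 2 (remaining 23 GB)
f4 (46 GB) → disk 3 (remaining 18 GB)
f5 (28 GB) → disk 4 (remaining 36 GB)
f6 (53 GB) → disk 5 (remaining 11 GB)
f7 (45 GB) → disk 6 (remaining 19 GB)
f8 (54 GB) → disk 7 (remaining 10 GB)
f9 (29 GB) → disk 4 (remaining 7 GB)
f10 (52 GB) → disk 8 (remaining 12 GB)
f11 (33 GB) → disk 9 (remaining 31 GB)
Final disks: [11,44] [41] [46] [28,29] [53] [45] [54] [52] [33].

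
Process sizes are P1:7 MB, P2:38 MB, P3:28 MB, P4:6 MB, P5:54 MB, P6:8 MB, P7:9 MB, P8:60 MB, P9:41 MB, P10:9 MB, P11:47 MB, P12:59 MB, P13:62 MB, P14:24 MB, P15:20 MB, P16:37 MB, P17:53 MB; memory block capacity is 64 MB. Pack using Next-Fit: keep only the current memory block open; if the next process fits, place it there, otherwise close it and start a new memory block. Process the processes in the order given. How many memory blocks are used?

12 memory blocks

memory block 1: place P1 (7 MB), 57 MB left
memory block 1: place P2 (38 MB), 19 MB left
memory block 2: place P3 (28 MB), 36 MB left
memory block 2: place P4 (6 MB), 30 MB left
memory block 3: place P5 (54 MB), 10 MB left
memory block 3: place P6 (8 MB), 2 MB left
memory block 4: place P7 (9 MB), 55 MB left
memory block 5: place P8 (60 MB), 4 MB left
memory block 6: place P9 (41 MB), 23 MB left
memory block 6: place P10 (9 MB), 14 MB left
memory block 7: place P11 (47 MB), 17 MB left
memory block 8: place P12 (59 MB), 5 MB left
memory block 9: place P13 (62 MB), 2 MB left
memory block 10: place P14 (24 MB), 40 MB left
memory block 10: place P15 (20 MB), 20 MB left
memory block 11: place P16 (37 MB), 27 MB left
memory block 12: place P17 (53 MB), 11 MB left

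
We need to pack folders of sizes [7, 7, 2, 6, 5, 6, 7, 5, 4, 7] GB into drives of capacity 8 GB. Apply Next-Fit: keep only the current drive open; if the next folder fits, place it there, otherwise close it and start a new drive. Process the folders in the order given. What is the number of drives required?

9 drives

drive 1: place 7 GB, 1 GB left
drive 2: place 7 GB, 1 GB left
drive 3: place 2 GB, 6 GB left
drive 3: place 6 GB, 0 GB left
drive 4: place 5 GB, 3 GB left
drive 5: place 6 GB, 2 GB left
drive 6: place 7 GB, 1 GB left
drive 7: place 5 GB, 3 GB left
drive 8: place 4 GB, 4 GB left
drive 9: place 7 GB, 1 GB left
Final drives: [7] [7] [2,6] [5] [6] [7] [5] [4] [7].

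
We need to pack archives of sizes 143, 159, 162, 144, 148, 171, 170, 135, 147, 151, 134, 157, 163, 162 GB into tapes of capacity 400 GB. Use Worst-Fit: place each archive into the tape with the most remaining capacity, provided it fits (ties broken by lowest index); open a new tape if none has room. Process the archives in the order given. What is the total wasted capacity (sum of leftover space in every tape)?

tape 1: place 143 GB, 257 GB left
tape 1: place 159 GB, 98 GB left
tape 2: place 162 GB, 238 GB left
tape 2: place 144 GB, 94 GB left
tape 3: place 148 GB, 252 GB left
tape 3: place 171 GB, 81 GB left
tape 4: place 170 GB, 230 GB left
tape 4: place 135 GB, 95 GB left
tape 5: place 147 GB, 253 GB left
tape 5: place 151 GB, 102 GB left
tape 6: place 134 GB, 266 GB left
tape 6: place 157 GB, 109 GB left
tape 7: place 163 GB, 237 GB left
tape 7: place 162 GB, 75 GB left
7 tapes × 400 GB = 2800 GB; used 2146 GB; unused 654 GB.

654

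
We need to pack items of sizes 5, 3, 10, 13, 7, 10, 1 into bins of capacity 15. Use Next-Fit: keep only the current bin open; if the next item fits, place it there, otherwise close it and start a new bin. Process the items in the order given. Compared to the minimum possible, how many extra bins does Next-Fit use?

1

Next-Fit: [5,3] [10] [13] [7] [10,1] → 5 bins.
Total size 49; any packing needs at least ⌈49/15⌉ = 4 bins.
An optimal packing achieves that bound: [13,1] [10,5] [10,3] [7] → 4 bins.
Excess: 5 − 4 = 1.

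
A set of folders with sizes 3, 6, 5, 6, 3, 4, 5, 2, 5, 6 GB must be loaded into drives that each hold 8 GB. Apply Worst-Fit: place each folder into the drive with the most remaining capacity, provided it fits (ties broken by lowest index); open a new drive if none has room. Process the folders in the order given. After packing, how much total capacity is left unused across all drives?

11

3 GB → drive 1 (remaining 5 GB)
6 GB → drive 2 (remaining 2 GB)
5 GB → drive 1 (remaining 0 GB)
6 GB → drive 3 (remaining 2 GB)
3 GB → drive 4 (remaining 5 GB)
4 GB → drive 4 (remaining 1 GB)
5 GB → drive 5 (remaining 3 GB)
2 GB → drive 5 (remaining 1 GB)
5 GB → drive 6 (remaining 3 GB)
6 GB → drive 7 (remaining 2 GB)
7 drives × 8 GB = 56 GB; used 45 GB; unused 11 GB.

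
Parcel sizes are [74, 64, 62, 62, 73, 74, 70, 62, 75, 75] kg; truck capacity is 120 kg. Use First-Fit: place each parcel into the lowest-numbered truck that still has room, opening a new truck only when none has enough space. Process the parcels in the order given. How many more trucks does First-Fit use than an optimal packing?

First-Fit: [74] [64] [62] [62] [73] [74] [70] [62] [75] [75] → 10 trucks.
10 parcels exceed 60 kg (half the capacity), and no two of those can share a truck, so at least 10 trucks are needed.
So 10 is already optimal.

0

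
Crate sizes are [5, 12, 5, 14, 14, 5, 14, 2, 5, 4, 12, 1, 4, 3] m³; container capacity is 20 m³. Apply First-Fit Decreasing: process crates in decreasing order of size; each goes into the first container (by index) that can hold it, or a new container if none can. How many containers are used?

6

Sorted descending: 14, 14, 14, 12, 12, 5, 5, 5, 5, 4, 4, 3, 2, 1.
Put 14 m³ in container 1; 6 m³ remain.
Put 14 m³ in container 2; 6 m³ remain.
Put 14 m³ in container 3; 6 m³ remain.
Put 12 m³ in container 4; 8 m³ remain.
Put 12 m³ in container 5; 8 m³ remain.
Put 5 m³ in container 1; 1 m³ remain.
Put 5 m³ in container 2; 1 m³ remain.
Put 5 m³ in container 3; 1 m³ remain.
Put 5 m³ in container 4; 3 m³ remain.
Put 4 m³ in container 5; 4 m³ remain.
Put 4 m³ in container 5; 0 m³ remain.
Put 3 m³ in container 4; 0 m³ remain.
Put 2 m³ in container 6; 18 m³ remain.
Put 1 m³ in container 1; 0 m³ remain.
Final containers: [14,5,1] [14,5] [14,5] [12,5,3] [12,4,4] [2].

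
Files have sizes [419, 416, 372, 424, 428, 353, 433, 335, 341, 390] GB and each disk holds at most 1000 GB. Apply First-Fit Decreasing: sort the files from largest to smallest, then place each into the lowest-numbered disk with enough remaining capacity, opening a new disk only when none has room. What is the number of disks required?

5

Sorted descending: 433, 428, 424, 419, 416, 390, 372, 353, 341, 335.
Put 433 GB in disk 1; 567 GB remain.
Put 428 GB in disk 1; 139 GB remain.
Put 424 GB in disk 2; 576 GB remain.
Put 419 GB in disk 2; 157 GB remain.
Put 416 GB in disk 3; 584 GB remain.
Put 390 GB in disk 3; 194 GB remain.
Put 372 GB in disk 4; 628 GB remain.
Put 353 GB in disk 4; 275 GB remain.
Put 341 GB in disk 5; 659 GB remain.
Put 335 GB in disk 5; 324 GB remain.
Final disks: [433,428] [424,419] [416,390] [372,353] [341,335].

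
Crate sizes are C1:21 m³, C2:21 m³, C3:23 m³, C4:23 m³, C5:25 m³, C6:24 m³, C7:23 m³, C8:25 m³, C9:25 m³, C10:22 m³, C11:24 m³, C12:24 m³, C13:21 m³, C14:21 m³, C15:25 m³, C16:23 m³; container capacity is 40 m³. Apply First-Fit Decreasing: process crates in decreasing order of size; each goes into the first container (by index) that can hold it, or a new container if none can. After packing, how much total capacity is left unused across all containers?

Sorted descending: 25, 25, 25, 25, 24, 24, 24, 23, 23, 23, 23, 22, 21, 21, 21, 21.
Put 25 m³ in container 1; 15 m³ remain.
Put 25 m³ in container 2; 15 m³ remain.
Put 25 m³ in container 3; 15 m³ remain.
Put 25 m³ in container 4; 15 m³ remain.
Put 24 m³ in container 5; 16 m³ remain.
Put 24 m³ in container 6; 16 m³ remain.
Put 24 m³ in container 7; 16 m³ remain.
Put 23 m³ in container 8; 17 m³ remain.
Put 23 m³ in container 9; 17 m³ remain.
Put 23 m³ in container 10; 17 m³ remain.
Put 23 m³ in container 11; 17 m³ remain.
Put 22 m³ in container 12; 18 m³ remain.
Put 21 m³ in container 13; 19 m³ remain.
Put 21 m³ in container 14; 19 m³ remain.
Put 21 m³ in container 15; 19 m³ remain.
Put 21 m³ in container 16; 19 m³ remain.
16 containers × 40 m³ = 640 m³; used 370 m³; unused 270 m³.

270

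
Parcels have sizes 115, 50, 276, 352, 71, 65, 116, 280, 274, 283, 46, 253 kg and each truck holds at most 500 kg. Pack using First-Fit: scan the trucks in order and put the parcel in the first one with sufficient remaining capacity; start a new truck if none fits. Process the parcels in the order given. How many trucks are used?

6

Put 115 kg in truck 1; 385 kg remain.
Put 50 kg in truck 1; 335 kg remain.
Put 276 kg in truck 1; 59 kg remain.
Put 352 kg in truck 2; 148 kg remain.
Put 71 kg in truck 2; 77 kg remain.
Put 65 kg in truck 2; 12 kg remain.
Put 116 kg in truck 3; 384 kg remain.
Put 280 kg in truck 3; 104 kg remain.
Put 274 kg in truck 4; 226 kg remain.
Put 283 kg in truck 5; 217 kg remain.
Put 46 kg in truck 1; 13 kg remain.
Put 253 kg in truck 6; 247 kg remain.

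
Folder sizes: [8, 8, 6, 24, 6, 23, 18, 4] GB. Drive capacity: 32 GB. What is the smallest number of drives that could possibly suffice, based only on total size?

Total size = 8 + 8 + 6 + 24 + 6 + 23 + 18 + 4 = 97 GB.
⌈97 / 32⌉ = 4.

4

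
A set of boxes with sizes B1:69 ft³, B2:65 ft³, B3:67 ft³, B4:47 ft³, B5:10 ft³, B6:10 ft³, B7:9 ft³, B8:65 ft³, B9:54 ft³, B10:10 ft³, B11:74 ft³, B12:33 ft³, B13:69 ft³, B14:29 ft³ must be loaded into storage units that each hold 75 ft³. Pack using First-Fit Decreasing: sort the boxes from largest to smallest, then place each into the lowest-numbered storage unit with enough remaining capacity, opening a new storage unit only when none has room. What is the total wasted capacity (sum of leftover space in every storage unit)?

Sorted descending: 74, 69, 69, 67, 65, 65, 54, 47, 33, 29, 10, 10, 10, 9.
storage unit 1: place 74 ft³, 1 ft³ left
storage unit 2: place 69 ft³, 6 ft³ left
storage unit 3: place 69 ft³, 6 ft³ left
storage unit 4: place 67 ft³, 8 ft³ left
storage unit 5: place 65 ft³, 10 ft³ left
storage unit 6: place 65 ft³, 10 ft³ left
storage unit 7: place 54 ft³, 21 ft³ left
storage unit 8: place 47 ft³, 28 ft³ left
storage unit 9: place 33 ft³, 42 ft³ left
storage unit 9: place 29 ft³, 13 ft³ left
storage unit 5: place 10 ft³, 0 ft³ left
storage unit 6: place 10 ft³, 0 ft³ left
storage unit 7: place 10 ft³, 11 ft³ left
storage unit 7: place 9 ft³, 2 ft³ left
9 storage units × 75 ft³ = 675 ft³; used 611 ft³; unused 64 ft³.

64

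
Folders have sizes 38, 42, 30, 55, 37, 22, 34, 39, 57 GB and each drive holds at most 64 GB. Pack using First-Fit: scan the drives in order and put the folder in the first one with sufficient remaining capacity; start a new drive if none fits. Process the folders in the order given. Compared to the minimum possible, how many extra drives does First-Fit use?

0

First-Fit: [38,22] [42] [30,34] [55] [37] [39] [57] → 7 drives.
7 folders exceed 32 GB (half the capacity), and no two of those can share a drive, so at least 7 drives are needed.
So 7 is already optimal.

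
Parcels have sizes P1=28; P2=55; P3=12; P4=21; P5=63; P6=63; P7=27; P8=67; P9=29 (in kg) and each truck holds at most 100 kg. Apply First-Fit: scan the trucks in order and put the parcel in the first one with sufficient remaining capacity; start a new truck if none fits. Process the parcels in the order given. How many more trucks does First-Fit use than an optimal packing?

First-Fit: [28,55,12] [21,63] [63,27] [67,29] → 4 trucks.
Total size 365 kg; any packing needs at least ⌈365/100⌉ = 4 trucks.
So 4 is already optimal.

0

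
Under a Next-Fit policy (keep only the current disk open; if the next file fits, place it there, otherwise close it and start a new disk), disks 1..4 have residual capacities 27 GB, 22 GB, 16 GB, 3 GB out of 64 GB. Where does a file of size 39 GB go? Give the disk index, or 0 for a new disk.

0

Next-Fit only looks at disk 4, which has 3 GB free.
39 GB does not fit, so a new disk is opened.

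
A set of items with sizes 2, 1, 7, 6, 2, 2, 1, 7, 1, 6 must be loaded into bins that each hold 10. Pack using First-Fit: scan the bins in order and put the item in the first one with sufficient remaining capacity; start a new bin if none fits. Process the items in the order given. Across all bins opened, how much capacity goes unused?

bin 1: place 2, 8 left
bin 1: place 1, 7 left
bin 1: place 7, 0 left
bin 2: place 6, 4 left
bin 2: place 2, 2 left
bin 2: place 2, 0 left
bin 3: place 1, 9 left
bin 3: place 7, 2 left
bin 3: place 1, 1 left
bin 4: place 6, 4 left
4 bins × 10 = 40; used 35; unused 5.

5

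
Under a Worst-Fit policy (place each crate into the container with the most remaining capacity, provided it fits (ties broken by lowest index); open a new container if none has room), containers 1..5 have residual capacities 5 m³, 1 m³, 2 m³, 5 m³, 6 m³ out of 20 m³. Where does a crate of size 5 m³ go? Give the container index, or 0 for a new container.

Containers with room: container 1 (5 m³), container 4 (5 m³), container 5 (6 m³).
Most room is container 5 with 6 m³ free.

5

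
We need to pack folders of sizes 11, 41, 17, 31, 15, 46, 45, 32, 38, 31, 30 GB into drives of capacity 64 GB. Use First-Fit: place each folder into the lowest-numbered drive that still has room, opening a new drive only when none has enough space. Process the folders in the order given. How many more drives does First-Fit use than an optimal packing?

1

First-Fit: [11,41] [17,31,15] [46] [45] [32,31] [38] [30] → 7 drives.
Total size 337 GB; any packing needs at least ⌈337/64⌉ = 6 drives.
An optimal packing achieves that bound: [46,17] [45,15] [41,11] [38] [32,31] [31,30] → 6 drives.
Excess: 7 − 6 = 1.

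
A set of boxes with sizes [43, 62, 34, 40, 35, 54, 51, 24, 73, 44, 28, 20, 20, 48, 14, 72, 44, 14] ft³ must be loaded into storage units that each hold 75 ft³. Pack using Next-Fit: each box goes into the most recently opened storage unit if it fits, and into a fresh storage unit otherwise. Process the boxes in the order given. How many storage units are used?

12 storage units

storage unit 1: place 43 ft³, 32 ft³ left
storage unit 2: place 62 ft³, 13 ft³ left
storage unit 3: place 34 ft³, 41 ft³ left
storage unit 3: place 40 ft³, 1 ft³ left
storage unit 4: place 35 ft³, 40 ft³ left
storage unit 5: place 54 ft³, 21 ft³ left
storage unit 6: place 51 ft³, 24 ft³ left
storage unit 6: place 24 ft³, 0 ft³ left
storage unit 7: place 73 ft³, 2 ft³ left
storage unit 8: place 44 ft³, 31 ft³ left
storage unit 8: place 28 ft³, 3 ft³ left
storage unit 9: place 20 ft³, 55 ft³ left
storage unit 9: place 20 ft³, 35 ft³ left
storage unit 10: place 48 ft³, 27 ft³ left
storage unit 10: place 14 ft³, 13 ft³ left
storage unit 11: place 72 ft³, 3 ft³ left
storage unit 12: place 44 ft³, 31 ft³ left
storage unit 12: place 14 ft³, 17 ft³ left
Final storage units: [43] [62] [34,40] [35] [54] [51,24] [73] [44,28] [20,20] [48,14] [72] [44,14].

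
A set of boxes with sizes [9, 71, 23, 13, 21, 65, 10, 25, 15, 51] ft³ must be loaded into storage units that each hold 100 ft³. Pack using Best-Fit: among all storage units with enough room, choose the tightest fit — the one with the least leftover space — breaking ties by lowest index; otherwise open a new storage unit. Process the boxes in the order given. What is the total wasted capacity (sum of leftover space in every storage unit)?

9 ft³ → storage unit 1 (remaining 91 ft³)
71 ft³ → storage unit 1 (remaining 20 ft³)
23 ft³ → storage unit 2 (remaining 77 ft³)
13 ft³ → storage unit 1 (remaining 7 ft³)
21 ft³ → storage unit 2 (remaining 56 ft³)
65 ft³ → storage unit 3 (remaining 35 ft³)
10 ft³ → storage unit 3 (remaining 25 ft³)
25 ft³ → storage unit 3 (remaining 0 ft³)
15 ft³ → storage unit 2 (remaining 41 ft³)
51 ft³ → storage unit 4 (remaining 49 ft³)
4 storage units × 100 ft³ = 400 ft³; used 303 ft³; unused 97 ft³.

97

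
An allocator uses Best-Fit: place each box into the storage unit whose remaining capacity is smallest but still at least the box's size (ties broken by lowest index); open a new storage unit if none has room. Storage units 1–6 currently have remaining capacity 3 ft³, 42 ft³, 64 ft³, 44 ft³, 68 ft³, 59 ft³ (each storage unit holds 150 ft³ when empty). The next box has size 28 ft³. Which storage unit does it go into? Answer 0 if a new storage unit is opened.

Storage units with room: storage unit 2 (42 ft³), storage unit 3 (64 ft³), storage unit 4 (44 ft³), storage unit 5 (68 ft³), storage unit 6 (59 ft³).
Tightest fit is storage unit 2 with 42 ft³ free.

2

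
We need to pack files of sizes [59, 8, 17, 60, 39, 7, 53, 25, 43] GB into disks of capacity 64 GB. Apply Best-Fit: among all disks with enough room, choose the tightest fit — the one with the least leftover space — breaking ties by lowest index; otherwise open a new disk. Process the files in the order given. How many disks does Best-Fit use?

6

Put 59 GB in disk 1; 5 GB remain.
Put 8 GB in disk 2; 56 GB remain.
Put 17 GB in disk 2; 39 GB remain.
Put 60 GB in disk 3; 4 GB remain.
Put 39 GB in disk 2; 0 GB remain.
Put 7 GB in disk 4; 57 GB remain.
Put 53 GB in disk 4; 4 GB remain.
Put 25 GB in disk 5; 39 GB remain.
Put 43 GB in disk 6; 21 GB remain.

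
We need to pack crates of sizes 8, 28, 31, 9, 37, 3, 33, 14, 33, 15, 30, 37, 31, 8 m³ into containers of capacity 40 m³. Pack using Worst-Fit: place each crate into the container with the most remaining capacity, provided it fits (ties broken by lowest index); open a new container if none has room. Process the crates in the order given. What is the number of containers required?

Put 8 m³ in container 1; 32 m³ remain.
Put 28 m³ in container 1; 4 m³ remain.
Put 31 m³ in container 2; 9 m³ remain.
Put 9 m³ in container 2; 0 m³ remain.
Put 37 m³ in container 3; 3 m³ remain.
Put 3 m³ in container 1; 1 m³ remain.
Put 33 m³ in container 4; 7 m³ remain.
Put 14 m³ in container 5; 26 m³ remain.
Put 33 m³ in container 6; 7 m³ remain.
Put 15 m³ in container 5; 11 m³ remain.
Put 30 m³ in container 7; 10 m³ remain.
Put 37 m³ in container 8; 3 m³ remain.
Put 31 m³ in container 9; 9 m³ remain.
Put 8 m³ in container 5; 3 m³ remain.
Final containers: [8,28,3] [31,9] [37] [33] [14,15,8] [33] [30] [37] [31].

9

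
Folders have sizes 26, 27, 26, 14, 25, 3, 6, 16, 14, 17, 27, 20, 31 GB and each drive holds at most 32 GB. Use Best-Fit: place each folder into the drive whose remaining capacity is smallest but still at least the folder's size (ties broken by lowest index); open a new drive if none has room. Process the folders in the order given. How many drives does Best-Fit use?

9 drives

drive 1: place 26 GB, 6 GB left
drive 2: place 27 GB, 5 GB left
drive 3: place 26 GB, 6 GB left
drive 4: place 14 GB, 18 GB left
drive 5: place 25 GB, 7 GB left
drive 2: place 3 GB, 2 GB left
drive 1: place 6 GB, 0 GB left
drive 4: place 16 GB, 2 GB left
drive 6: place 14 GB, 18 GB left
drive 6: place 17 GB, 1 GB left
drive 7: place 27 GB, 5 GB left
drive 8: place 20 GB, 12 GB left
drive 9: place 31 GB, 1 GB left
Final drives: [26,6] [27,3] [26] [14,16] [25] [14,17] [27] [20] [31].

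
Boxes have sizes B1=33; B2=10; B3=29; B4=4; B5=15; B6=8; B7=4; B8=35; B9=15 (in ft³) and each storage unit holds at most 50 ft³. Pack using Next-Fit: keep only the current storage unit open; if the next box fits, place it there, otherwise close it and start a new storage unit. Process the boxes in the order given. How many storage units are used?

4

Put B1 (33 ft³) in storage unit 1; 17 ft³ remain.
Put B2 (10 ft³) in storage unit 1; 7 ft³ remain.
Put B3 (29 ft³) in storage unit 2; 21 ft³ remain.
Put B4 (4 ft³) in storage unit 2; 17 ft³ remain.
Put B5 (15 ft³) in storage unit 2; 2 ft³ remain.
Put B6 (8 ft³) in storage unit 3; 42 ft³ remain.
Put B7 (4 ft³) in storage unit 3; 38 ft³ remain.
Put B8 (35 ft³) in storage unit 3; 3 ft³ remain.
Put B9 (15 ft³) in storage unit 4; 35 ft³ remain.
Final storage units: [33,10] [29,4,15] [8,4,35] [15].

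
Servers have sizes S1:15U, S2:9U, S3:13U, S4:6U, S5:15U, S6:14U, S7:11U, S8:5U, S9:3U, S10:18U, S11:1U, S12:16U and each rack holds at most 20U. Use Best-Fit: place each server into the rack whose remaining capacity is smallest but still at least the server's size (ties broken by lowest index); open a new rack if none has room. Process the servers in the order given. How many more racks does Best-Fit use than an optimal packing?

0

Best-Fit: [15,5] [9,11] [13,6,1] [15,3] [14] [18] [16] → 7 racks.
Total size 126U; any packing needs at least ⌈126/20⌉ = 7 racks.
So 7 is already optimal.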